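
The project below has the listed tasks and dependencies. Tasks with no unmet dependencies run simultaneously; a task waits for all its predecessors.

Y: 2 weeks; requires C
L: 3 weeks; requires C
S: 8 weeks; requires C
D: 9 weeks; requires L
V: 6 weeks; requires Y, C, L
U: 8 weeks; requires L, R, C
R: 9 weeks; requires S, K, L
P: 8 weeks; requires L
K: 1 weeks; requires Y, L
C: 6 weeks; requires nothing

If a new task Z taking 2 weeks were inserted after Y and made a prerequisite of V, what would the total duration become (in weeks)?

31

Originally the project takes 31 weeks.
With Z inserted, V now waits for max(Y, C, L, Z).
New critical path: C→S→R→U = 6+8+9+8 = 31 ⇒ 31 weeks.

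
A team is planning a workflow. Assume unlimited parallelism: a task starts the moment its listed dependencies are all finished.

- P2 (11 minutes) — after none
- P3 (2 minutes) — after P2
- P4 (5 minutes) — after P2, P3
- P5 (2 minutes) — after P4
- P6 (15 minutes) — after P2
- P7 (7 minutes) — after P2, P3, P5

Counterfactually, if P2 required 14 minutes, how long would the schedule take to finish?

As given, the longest chain is P2→P3→P4→P5→P7 = 11+2+5+2+7 = 27, so the finish is 27 minutes.
P2 is on the critical path; changing it to 14 makes that path 30 minutes.
The critical path is still P2→P3→P4→P5→P7; finish is now 30 minutes.

30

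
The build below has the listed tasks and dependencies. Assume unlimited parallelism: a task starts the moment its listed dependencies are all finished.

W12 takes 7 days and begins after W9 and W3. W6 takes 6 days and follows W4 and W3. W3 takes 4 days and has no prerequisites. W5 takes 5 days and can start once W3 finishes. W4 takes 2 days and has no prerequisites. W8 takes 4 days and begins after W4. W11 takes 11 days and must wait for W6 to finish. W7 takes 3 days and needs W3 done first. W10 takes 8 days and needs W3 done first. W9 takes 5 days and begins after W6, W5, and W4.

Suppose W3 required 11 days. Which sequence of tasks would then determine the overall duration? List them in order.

The binding path is W3→W6→W9→W12 = 4+6+5+7 = 22; finish at 22 days.
W3 lies on that path, so at 11 days the path becomes 29 days.
No other chain overtakes it, so the finish is 29 days.

W3, W6, W9, W12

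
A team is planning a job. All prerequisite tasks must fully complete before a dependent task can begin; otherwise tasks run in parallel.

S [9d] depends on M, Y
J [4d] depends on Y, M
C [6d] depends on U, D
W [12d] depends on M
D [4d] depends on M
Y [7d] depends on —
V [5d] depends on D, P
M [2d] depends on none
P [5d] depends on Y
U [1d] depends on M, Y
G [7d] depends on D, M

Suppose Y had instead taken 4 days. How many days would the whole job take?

14

As given, the longest chain is Y→P→V = 7+5+5 = 17, so the finish is 17 days.
Y is on the critical path; changing it to 4 makes that path 14 days.
That remains the longest chain; total 14 days.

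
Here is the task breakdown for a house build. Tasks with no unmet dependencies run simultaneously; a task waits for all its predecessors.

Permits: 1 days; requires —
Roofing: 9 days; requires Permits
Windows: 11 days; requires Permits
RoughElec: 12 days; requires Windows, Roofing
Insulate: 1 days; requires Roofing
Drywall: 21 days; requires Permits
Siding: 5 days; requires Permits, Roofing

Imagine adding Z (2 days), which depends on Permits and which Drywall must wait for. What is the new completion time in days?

24

Originally the job takes 24 days.
With Z inserted, Drywall now waits for max(Permits, Z).
New critical path: Permits→Z→Drywall = 1+2+21 = 24 ⇒ 24 days.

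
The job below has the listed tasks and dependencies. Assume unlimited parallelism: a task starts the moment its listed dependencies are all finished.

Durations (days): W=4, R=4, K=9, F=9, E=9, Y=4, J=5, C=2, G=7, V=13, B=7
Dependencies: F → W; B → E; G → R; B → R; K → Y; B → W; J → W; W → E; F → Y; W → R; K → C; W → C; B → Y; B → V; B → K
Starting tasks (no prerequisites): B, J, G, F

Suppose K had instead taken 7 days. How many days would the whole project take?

22

As given, the longest chain is F→W→E = 9+4+9 = 22, so the finish is 22 days.
The longest path through K is only 20 days, so K has float 2.
No other chain overtakes it, so the finish is 22 days.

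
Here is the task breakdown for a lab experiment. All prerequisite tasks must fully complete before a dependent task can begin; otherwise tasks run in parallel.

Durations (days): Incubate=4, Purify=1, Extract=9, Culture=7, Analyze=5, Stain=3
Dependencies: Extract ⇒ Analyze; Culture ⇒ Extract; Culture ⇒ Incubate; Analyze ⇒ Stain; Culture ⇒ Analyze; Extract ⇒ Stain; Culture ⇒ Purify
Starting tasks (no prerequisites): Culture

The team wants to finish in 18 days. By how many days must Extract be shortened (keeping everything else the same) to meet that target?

6

Current finish: 24 days; target: 18.
Extract is on every critical path, so each day cut from Extract cuts the finish by one (this holds down to a finish of 16).
Need 24 − 18 = 6 days off Extract → Extract becomes 3 days, finish becomes 18.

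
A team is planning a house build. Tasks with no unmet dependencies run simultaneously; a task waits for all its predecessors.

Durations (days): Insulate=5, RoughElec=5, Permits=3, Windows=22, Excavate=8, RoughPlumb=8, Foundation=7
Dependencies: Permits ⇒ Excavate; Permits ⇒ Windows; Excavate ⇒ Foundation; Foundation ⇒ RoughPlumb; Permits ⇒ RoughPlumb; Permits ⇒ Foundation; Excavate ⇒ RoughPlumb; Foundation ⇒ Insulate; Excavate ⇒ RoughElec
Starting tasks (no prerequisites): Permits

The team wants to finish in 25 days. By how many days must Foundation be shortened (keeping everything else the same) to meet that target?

1

Current finish: 26 days; target: 25.
Foundation is on every critical path, so each day cut from Foundation cuts the finish by one (this holds down to a finish of 25).
Need 26 − 25 = 1 day off Foundation → Foundation becomes 6 days, finish becomes 25.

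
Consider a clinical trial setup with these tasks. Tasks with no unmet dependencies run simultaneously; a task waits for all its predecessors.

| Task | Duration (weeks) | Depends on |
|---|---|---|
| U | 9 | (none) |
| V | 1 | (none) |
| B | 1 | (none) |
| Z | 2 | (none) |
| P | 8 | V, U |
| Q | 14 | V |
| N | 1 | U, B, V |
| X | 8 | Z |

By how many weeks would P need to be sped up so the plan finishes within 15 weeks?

2

Current finish: 17 weeks; target: 15.
P is on every critical path, so each week cut from P cuts the finish by one (this holds down to a finish of 15).
Need 17 − 15 = 2 weeks off P → P becomes 6 weeks, finish becomes 15.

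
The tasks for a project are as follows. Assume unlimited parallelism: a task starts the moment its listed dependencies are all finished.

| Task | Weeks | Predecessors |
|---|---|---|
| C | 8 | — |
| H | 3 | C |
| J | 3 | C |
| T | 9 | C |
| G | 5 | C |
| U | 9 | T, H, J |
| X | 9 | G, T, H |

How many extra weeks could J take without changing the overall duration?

6

C→T→U = 8+9+9 = 26 sets the makespan at 26 weeks.
The longest chain containing J totals 20 weeks.
Slack of J = 14 − 8 = 6 weeks.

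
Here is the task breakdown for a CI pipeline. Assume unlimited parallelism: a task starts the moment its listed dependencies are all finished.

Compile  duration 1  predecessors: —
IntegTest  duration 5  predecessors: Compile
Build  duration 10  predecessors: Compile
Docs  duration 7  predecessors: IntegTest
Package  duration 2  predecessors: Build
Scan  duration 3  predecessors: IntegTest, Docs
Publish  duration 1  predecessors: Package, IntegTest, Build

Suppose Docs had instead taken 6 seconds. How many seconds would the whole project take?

15

Actual critical path: Compile→IntegTest→Docs→Scan = 1+5+7+3 = 16 ⇒ 16 seconds.
Docs lies on that path, so at 6 seconds the path becomes 15 seconds.
That remains the longest chain; total 15 seconds.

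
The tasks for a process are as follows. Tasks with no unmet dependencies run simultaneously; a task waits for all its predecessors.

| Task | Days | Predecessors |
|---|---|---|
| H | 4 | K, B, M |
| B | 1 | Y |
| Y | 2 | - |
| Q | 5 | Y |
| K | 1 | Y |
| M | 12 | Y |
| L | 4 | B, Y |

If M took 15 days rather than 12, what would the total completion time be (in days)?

21

Critical path before the change: Y→M→H = 2+12+4 = 18 giving 18 days.
Since M is critical, the +3 change carries straight to that chain (now 21 days).
That remains the longest chain; total 21 days.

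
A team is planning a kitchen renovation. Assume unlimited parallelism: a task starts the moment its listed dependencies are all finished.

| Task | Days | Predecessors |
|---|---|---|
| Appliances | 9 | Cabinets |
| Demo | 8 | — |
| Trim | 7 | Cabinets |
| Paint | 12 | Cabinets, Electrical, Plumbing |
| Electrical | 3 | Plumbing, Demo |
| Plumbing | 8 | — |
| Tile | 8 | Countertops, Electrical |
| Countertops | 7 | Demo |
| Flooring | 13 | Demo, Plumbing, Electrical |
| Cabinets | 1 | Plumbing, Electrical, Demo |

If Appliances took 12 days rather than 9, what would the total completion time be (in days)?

As given, the longest chain is Demo→Electrical→Flooring = 8+3+13 = 24, so the finish is 24 days.
Appliances is off the critical path — its longest chain is 21 days, giving 3 of slack.
That remains the longest chain; total 24 days.

24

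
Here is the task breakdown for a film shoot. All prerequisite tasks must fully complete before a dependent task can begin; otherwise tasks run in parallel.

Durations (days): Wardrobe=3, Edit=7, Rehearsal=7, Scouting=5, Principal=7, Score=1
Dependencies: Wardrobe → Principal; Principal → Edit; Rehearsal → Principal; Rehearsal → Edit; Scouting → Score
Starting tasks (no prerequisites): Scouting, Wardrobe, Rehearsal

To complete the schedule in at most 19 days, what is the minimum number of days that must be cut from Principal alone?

Current finish: 21 days; target: 19.
Principal is on every critical path, so each day cut from Principal cuts the finish by one (this holds down to a finish of 15).
Need 21 − 19 = 2 days off Principal → Principal becomes 5 days, finish becomes 19.

2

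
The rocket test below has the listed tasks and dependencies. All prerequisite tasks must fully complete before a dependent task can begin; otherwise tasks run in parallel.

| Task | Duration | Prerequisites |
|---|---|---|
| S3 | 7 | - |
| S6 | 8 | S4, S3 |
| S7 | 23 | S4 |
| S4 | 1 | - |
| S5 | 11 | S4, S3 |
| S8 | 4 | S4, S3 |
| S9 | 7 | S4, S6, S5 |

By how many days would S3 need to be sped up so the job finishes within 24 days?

Current finish: 25 days; target: 24.
S3 is on every critical path, so each day cut from S3 cuts the finish by one (this holds down to a finish of 24).
Need 25 − 24 = 1 day off S3 → S3 becomes 6 days, finish becomes 24.

1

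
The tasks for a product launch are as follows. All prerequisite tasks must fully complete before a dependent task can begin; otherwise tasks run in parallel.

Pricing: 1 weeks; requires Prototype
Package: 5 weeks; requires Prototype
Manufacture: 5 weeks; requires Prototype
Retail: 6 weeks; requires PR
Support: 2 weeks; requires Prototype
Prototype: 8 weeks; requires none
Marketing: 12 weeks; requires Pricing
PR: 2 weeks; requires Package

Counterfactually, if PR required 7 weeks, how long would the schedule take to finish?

The binding path is Prototype→Package→PR→Retail = 8+5+2+6 = 21; finish at 21 weeks.
PR lies on that path, so at 7 weeks the path becomes 26 weeks.
No other chain overtakes it, so the finish is 26 weeks.

26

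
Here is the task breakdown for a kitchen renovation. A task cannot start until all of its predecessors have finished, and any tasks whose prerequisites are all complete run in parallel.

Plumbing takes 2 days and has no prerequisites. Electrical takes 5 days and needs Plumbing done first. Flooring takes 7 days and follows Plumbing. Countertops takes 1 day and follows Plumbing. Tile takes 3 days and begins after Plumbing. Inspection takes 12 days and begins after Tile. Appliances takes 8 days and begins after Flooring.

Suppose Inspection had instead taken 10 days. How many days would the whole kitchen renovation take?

17

Actual critical path: Plumbing→Tile→Inspection = 2+3+12 = 17 ⇒ 17 days.
Inspection lies on that path, so at 10 days the path becomes 15 days.
New critical path: Plumbing→Flooring→Appliances = 2+7+8 = 17 ⇒ 17 days.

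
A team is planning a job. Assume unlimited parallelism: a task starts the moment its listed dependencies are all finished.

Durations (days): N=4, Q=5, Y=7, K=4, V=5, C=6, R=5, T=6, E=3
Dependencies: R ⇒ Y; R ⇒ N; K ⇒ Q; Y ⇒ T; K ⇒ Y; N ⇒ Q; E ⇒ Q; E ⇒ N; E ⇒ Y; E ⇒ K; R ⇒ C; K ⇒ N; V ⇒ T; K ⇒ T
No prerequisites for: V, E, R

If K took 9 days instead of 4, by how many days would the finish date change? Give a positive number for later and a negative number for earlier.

5

Actual critical path: E→K→Y→T = 3+4+7+6 = 20 ⇒ 20 days.
K lies on that path, so at 9 days the path becomes 25 days.
The critical path is still E→K→Y→T; finish is now 25 days.
Change in finish: 25 − 20 = +5 days.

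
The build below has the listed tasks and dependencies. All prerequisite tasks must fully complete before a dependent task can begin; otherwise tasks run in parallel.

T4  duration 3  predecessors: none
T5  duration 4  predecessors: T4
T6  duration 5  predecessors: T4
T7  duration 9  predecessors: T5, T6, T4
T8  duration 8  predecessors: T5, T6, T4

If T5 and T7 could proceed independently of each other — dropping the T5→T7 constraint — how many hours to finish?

With the dependency in place, T4→T6→T7 = 3+5+9 = 17 sets the finish at 17 hours.
Dropping T5→T7 doesn't change T7's earliest start (8); another predecessor still binds.
New critical path: T4→T6→T7 = 3+5+9 = 17 ⇒ 17 hours.

17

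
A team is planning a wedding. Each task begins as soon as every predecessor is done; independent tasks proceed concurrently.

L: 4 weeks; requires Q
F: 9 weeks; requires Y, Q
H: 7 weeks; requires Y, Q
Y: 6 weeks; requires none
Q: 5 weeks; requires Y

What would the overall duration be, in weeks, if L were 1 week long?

Critical path before the change: Y→Q→F = 6+5+9 = 20 giving 20 weeks.
L has 5 weeks of float (longest path through it is 15).
No other chain overtakes it, so the finish is 20 weeks.

20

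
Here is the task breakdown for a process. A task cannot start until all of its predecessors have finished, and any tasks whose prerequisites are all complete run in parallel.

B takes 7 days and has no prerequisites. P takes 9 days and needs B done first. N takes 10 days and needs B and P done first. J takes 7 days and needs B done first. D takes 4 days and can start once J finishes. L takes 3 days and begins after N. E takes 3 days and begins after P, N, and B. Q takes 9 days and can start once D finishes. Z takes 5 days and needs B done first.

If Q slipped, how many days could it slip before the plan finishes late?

Critical path: B→P→N→L = 7+9+10+3 = 29, so the finish is 29 days.
Longest path through Q: 27 days (earliest finish 27, latest finish 29).
Slack of Q = 20 − 18 = 2 days.

2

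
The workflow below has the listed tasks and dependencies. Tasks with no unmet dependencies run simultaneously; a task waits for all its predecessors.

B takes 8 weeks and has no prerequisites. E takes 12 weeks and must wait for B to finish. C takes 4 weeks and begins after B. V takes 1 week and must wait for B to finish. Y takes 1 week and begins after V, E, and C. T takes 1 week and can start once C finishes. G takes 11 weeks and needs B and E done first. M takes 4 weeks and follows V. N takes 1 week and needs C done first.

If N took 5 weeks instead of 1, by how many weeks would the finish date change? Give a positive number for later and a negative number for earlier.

As given, the longest chain is B→E→G = 8+12+11 = 31, so the finish is 31 weeks.
The longest path through N is only 13 weeks, so N has float 18.
That remains the longest chain; total 31 weeks.
Change in finish: 31 − 31 = +0 weeks.

0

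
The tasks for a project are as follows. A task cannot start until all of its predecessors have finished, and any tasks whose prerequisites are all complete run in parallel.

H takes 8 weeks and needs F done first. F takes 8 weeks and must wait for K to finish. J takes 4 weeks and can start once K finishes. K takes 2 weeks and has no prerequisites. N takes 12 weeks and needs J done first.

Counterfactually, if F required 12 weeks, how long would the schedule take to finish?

22

Baseline: K→F→H = 2+8+8 = 18 → 18 weeks.
Since F is critical, the +4 change carries straight to that chain (now 22 weeks).
The critical path is still K→F→H; finish is now 22 weeks.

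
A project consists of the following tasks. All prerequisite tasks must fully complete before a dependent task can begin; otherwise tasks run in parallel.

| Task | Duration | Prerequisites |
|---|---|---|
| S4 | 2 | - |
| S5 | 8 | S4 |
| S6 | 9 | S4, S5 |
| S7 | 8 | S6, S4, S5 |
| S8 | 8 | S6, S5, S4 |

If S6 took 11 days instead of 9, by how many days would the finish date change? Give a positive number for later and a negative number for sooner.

The binding path is S4→S5→S6→S7 = 2+8+9+8 = 27; finish at 27 days.
S6 is on the critical path; changing it to 11 makes that path 29 days.
No other chain overtakes it, so the finish is 29 days.
Change in finish: 29 − 27 = +2 days.

2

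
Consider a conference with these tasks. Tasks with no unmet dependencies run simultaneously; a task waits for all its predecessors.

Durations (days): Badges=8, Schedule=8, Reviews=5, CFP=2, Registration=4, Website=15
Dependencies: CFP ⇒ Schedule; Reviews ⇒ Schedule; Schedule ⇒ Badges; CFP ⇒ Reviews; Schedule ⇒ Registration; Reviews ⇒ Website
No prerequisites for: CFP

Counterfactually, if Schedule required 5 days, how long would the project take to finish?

Actual critical path: CFP→Reviews→Schedule→Badges = 2+5+8+8 = 23 ⇒ 23 days.
Since Schedule is critical, the -3 change carries straight to that chain (now 20 days).
New critical path: CFP→Reviews→Website = 2+5+15 = 22 ⇒ 22 days.

22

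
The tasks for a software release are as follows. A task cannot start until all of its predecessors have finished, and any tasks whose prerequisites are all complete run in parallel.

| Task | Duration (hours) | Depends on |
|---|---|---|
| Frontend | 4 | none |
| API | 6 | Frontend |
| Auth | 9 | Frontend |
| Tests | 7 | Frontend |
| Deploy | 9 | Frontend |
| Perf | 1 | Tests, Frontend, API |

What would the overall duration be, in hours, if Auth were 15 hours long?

19

Actual critical path: Frontend→Auth = 4+9 = 13 ⇒ 13 hours.
Auth is on the critical path; changing it to 15 makes that path 19 hours.
No other chain overtakes it, so the finish is 19 hours.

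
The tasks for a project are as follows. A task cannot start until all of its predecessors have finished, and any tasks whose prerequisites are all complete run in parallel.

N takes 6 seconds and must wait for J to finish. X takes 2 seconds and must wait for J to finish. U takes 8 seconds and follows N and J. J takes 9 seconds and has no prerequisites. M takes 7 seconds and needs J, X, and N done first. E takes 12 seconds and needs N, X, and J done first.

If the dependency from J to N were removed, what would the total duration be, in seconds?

Original critical path: J→N→E = 9+6+12 = 27 ⇒ 27 seconds.
Without J→N, N's earliest start moves from 9 to 0.
The longest chain is now J→X→E = 9+2+12 = 23, so the plan takes 23 seconds.

23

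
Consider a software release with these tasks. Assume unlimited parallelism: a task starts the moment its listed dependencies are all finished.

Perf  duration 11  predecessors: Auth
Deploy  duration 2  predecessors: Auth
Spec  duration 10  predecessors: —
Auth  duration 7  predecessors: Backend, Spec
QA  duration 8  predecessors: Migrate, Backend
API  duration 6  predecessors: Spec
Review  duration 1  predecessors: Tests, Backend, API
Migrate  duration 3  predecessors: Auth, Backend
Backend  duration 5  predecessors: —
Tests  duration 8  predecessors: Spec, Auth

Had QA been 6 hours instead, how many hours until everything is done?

Baseline: Spec→Auth→Migrate→QA = 10+7+3+8 = 28 → 28 hours.
QA is on the critical path; changing it to 6 makes that path 26 hours.
The binding chain switches to Spec→Auth→Perf = 10+7+11 = 28; finish 28 hours.

28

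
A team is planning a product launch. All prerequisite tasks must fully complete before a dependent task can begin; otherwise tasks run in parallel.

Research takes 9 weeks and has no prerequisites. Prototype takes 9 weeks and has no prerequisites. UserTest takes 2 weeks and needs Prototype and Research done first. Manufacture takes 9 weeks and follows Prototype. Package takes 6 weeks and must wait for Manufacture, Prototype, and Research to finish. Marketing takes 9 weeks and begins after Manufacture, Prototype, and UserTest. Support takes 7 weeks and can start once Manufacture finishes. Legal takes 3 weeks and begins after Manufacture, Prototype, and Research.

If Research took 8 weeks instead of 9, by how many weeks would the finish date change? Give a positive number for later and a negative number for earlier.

As given, the longest chain is Prototype→Manufacture→Marketing = 9+9+9 = 27, so the finish is 27 weeks.
Research has 7 weeks of float (longest path through it is 20).
The critical path is still Prototype→Manufacture→Marketing; finish is now 27 weeks.
Change in finish: 27 − 27 = +0 weeks.

0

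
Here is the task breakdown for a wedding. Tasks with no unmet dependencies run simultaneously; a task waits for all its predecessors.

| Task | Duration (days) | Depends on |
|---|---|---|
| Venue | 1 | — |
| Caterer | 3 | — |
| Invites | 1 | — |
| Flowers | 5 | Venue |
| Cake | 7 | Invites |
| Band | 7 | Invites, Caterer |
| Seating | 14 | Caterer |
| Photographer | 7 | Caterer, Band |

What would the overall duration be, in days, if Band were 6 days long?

Actual critical path: Caterer→Band→Photographer = 3+7+7 = 17 ⇒ 17 days.
Band is on the critical path; changing it to 6 makes that path 16 days.
The binding chain switches to Caterer→Seating = 3+14 = 17; finish 17 days.

17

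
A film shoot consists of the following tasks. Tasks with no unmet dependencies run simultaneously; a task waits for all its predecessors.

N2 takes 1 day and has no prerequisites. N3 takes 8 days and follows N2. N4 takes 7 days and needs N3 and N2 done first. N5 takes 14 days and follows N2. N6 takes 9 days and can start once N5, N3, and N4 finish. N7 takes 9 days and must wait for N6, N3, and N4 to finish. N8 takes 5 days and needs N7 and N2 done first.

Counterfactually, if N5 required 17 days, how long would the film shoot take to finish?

As given, the longest chain is N2→N3→N4→N6→N7→N8 = 1+8+7+9+9+5 = 39, so the finish is 39 days.
N5 has 1 day of float (longest path through it is 38).
Now N2→N5→N6→N7→N8 = 1+17+9+9+5 = 41 is longest, so the finish becomes 41 days.

41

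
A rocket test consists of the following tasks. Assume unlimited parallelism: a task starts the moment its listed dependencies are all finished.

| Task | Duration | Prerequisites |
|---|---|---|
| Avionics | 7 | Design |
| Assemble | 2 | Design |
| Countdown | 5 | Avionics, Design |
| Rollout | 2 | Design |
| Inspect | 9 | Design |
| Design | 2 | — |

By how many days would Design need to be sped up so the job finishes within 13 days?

Current finish: 14 days; target: 13.
Design is on every critical path, so each day cut from Design cuts the finish by one (this holds down to a finish of 13).
Need 14 − 13 = 1 day off Design → Design becomes 1 day, finish becomes 13.

1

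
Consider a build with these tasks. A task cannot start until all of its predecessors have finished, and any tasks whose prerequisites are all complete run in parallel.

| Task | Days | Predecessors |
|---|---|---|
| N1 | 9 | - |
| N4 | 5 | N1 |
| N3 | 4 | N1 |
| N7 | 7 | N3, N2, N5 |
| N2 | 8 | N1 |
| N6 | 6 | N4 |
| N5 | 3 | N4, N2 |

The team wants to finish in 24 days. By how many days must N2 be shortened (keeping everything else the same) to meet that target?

3

Current finish: 27 days; target: 24.
N2 is on every critical path, so each day cut from N2 cuts the finish by one (this holds down to a finish of 24).
Need 27 − 24 = 3 days off N2 → N2 becomes 5 days, finish becomes 24.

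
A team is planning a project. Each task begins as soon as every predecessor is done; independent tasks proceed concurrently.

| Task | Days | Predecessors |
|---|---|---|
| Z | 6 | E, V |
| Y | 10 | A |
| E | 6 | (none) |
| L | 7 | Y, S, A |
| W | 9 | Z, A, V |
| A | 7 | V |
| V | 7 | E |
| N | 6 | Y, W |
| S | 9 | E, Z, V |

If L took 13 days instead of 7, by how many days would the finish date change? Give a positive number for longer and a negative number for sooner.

6

Baseline: E→V→A→Y→L = 6+7+7+10+7 = 37 → 37 days.
L is on the critical path; changing it to 13 makes that path 43 days.
The critical path is still E→V→A→Y→L; finish is now 43 days.
Change in finish: 43 − 37 = +6 days.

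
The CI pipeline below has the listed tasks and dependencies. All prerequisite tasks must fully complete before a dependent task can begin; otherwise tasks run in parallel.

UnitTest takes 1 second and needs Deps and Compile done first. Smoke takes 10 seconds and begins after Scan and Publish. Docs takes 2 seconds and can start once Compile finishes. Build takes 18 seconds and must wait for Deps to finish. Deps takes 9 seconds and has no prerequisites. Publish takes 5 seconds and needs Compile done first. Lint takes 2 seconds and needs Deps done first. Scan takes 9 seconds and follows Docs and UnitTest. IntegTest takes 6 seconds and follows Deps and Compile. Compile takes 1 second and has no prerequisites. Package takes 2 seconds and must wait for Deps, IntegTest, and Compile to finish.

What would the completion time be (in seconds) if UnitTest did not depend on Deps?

Original critical path: Deps→UnitTest→Scan→Smoke = 9+1+9+10 = 29 ⇒ 29 seconds.
Without Deps→UnitTest, UnitTest's earliest start moves from 9 to 1.
New critical path: Deps→Build = 9+18 = 27 ⇒ 27 seconds.

27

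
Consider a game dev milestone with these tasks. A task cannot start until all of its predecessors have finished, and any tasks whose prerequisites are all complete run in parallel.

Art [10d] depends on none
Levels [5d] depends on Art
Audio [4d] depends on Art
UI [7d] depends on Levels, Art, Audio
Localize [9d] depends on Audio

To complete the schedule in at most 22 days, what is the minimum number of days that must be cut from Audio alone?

Current finish: 23 days; target: 22.
Audio is on every critical path, so each day cut from Audio cuts the finish by one (this holds down to a finish of 22).
Need 23 − 22 = 1 day off Audio → Audio becomes 3 days, finish becomes 22.

1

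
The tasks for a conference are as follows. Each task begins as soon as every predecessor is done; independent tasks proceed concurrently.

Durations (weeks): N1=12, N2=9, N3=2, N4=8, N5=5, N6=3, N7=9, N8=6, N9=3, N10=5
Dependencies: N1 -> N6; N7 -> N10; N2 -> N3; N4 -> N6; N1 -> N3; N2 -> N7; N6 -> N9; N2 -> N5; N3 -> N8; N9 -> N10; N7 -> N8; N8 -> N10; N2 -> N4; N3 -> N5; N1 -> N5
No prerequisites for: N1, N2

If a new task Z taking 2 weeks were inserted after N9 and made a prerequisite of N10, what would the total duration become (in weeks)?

30

Originally the schedule takes 29 weeks.
With Z inserted, N10 now waits for max(N8, N9, N7, Z).
New critical path: N2→N4→N6→N9→Z→N10 = 9+8+3+3+2+5 = 30 ⇒ 30 weeks.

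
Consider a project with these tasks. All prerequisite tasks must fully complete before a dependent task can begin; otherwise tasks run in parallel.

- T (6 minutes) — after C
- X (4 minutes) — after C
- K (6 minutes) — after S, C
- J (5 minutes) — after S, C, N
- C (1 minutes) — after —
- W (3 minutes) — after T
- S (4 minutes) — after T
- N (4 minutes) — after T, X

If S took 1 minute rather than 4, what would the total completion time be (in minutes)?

16

The binding path is C→T→S→K = 1+6+4+6 = 17; finish at 17 minutes.
Since S is critical, the -3 change carries straight to that chain (now 14 minutes).
New critical path: C→T→N→J = 1+6+4+5 = 16 ⇒ 16 minutes.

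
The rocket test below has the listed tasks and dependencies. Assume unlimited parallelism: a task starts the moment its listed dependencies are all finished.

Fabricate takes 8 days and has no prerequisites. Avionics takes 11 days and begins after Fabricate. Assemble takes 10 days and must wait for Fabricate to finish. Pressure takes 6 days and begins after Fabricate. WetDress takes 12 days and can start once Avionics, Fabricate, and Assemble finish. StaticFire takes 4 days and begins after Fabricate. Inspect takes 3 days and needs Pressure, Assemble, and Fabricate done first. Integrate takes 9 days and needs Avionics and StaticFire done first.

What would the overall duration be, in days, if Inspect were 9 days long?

Baseline: Fabricate→Avionics→WetDress = 8+11+12 = 31 → 31 days.
Inspect is off the critical path — its longest chain is 21 days, giving 10 of slack.
The critical path is still Fabricate→Avionics→WetDress; finish is now 31 days.

31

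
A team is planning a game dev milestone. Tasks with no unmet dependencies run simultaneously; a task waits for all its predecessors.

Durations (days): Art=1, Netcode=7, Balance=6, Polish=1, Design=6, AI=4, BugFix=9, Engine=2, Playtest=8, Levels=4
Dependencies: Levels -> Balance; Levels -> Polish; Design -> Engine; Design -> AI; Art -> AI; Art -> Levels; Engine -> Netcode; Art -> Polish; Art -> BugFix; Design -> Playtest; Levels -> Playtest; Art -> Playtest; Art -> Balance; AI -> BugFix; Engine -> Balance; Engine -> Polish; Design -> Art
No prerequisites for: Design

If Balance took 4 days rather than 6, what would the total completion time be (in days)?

Actual critical path: Design→Art→AI→BugFix = 6+1+4+9 = 20 ⇒ 20 days.
The longest path through Balance is only 17 days, so Balance has float 3.
That remains the longest chain; total 20 days.

20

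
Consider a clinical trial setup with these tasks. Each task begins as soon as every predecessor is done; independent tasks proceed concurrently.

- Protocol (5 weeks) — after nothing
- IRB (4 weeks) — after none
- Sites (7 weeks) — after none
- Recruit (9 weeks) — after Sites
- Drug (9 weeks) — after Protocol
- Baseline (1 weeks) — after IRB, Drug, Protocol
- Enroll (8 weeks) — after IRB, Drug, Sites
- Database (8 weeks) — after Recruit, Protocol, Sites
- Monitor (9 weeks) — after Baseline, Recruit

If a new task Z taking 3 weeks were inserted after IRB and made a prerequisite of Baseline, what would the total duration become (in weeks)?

25

Originally the project takes 25 weeks.
With Z inserted, Baseline now waits for max(IRB, Drug, Protocol, Z).
New critical path: Sites→Recruit→Monitor = 7+9+9 = 25 ⇒ 25 weeks.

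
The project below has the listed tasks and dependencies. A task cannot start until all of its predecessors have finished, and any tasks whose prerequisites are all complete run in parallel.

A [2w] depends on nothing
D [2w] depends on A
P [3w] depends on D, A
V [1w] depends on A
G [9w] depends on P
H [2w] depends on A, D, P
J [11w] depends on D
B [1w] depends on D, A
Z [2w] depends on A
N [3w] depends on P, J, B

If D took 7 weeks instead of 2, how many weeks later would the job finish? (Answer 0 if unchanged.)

5

Critical path before the change: A→D→J→N = 2+2+11+3 = 18 giving 18 weeks.
D lies on that path, so at 7 weeks the path becomes 23 weeks.
That remains the longest chain; total 23 weeks.
Change in finish: 23 − 18 = +5 weeks.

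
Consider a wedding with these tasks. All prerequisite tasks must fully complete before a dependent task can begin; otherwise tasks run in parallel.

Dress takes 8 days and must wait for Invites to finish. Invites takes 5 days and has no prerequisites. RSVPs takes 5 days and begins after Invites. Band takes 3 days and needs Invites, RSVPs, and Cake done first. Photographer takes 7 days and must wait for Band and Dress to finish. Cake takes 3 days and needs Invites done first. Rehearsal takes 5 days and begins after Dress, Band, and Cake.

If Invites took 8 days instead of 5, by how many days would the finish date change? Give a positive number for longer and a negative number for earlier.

3

The binding path is Invites→RSVPs→Band→Photographer = 5+5+3+7 = 20; finish at 20 days.
Since Invites is critical, the +3 change carries straight to that chain (now 23 days).
That remains the longest chain; total 23 days.
Change in finish: 23 − 20 = +3 days.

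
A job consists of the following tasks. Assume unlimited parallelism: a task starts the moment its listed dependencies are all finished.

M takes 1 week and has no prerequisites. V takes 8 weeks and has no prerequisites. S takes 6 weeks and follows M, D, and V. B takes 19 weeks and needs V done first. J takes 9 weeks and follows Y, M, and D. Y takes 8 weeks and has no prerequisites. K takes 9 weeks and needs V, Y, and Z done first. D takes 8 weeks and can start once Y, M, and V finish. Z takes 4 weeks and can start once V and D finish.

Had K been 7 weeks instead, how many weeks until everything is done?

Baseline: Y→D→Z→K = 8+8+4+9 = 29 → 29 weeks.
Since K is critical, the -2 change carries straight to that chain (now 27 weeks).
The critical path is still Y→D→Z→K; finish is now 27 weeks.

27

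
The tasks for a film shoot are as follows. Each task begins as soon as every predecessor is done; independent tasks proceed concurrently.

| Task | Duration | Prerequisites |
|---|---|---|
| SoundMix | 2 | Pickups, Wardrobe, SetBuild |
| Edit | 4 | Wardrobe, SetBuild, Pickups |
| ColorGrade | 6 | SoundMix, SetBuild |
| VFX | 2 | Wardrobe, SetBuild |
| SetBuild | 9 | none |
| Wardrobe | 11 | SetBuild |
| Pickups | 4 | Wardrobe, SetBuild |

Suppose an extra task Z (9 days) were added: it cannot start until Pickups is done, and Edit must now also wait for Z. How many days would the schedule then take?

37

Originally the schedule takes 32 days.
With Z inserted, Edit now waits for max(Wardrobe, SetBuild, Pickups, Z).
New critical path: SetBuild→Wardrobe→Pickups→Z→Edit = 9+11+4+9+4 = 37 ⇒ 37 days.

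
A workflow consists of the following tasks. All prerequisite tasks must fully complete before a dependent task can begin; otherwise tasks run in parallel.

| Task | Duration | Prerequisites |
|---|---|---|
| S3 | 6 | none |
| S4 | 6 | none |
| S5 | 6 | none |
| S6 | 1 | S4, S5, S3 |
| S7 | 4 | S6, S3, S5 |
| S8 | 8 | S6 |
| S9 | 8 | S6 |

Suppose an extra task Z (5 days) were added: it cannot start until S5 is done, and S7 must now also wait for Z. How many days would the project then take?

Originally the project takes 15 days.
With Z inserted, S7 now waits for max(S6, S3, S5, Z).
New critical path: S3→S6→S8 = 6+1+8 = 15 ⇒ 15 days.

15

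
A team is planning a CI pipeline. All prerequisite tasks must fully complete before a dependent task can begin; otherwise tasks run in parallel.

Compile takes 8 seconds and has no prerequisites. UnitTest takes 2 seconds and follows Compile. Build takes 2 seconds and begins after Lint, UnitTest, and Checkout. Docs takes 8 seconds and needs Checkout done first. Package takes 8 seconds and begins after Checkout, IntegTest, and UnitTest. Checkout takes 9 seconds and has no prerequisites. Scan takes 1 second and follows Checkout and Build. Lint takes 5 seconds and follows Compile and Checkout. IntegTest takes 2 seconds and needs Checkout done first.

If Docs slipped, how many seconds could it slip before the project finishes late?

The longest chain is Checkout→IntegTest→Package = 9+2+8 = 19; overall finish 19 seconds.
Longest path through Docs: 17 seconds (earliest finish 17, latest finish 19).
Slack of Docs = 11 − 9 = 2 seconds.

2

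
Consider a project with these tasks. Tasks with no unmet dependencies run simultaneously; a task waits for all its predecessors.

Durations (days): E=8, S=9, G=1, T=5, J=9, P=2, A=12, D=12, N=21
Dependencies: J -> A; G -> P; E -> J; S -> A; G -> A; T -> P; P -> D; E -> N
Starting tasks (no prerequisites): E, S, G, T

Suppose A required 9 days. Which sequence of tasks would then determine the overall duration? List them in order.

E, N

Baseline: E→J→A = 8+9+12 = 29 → 29 days.
Since A is critical, the -3 change carries straight to that chain (now 26 days).
Now E→N = 8+21 = 29 is longest, so the finish becomes 29 days.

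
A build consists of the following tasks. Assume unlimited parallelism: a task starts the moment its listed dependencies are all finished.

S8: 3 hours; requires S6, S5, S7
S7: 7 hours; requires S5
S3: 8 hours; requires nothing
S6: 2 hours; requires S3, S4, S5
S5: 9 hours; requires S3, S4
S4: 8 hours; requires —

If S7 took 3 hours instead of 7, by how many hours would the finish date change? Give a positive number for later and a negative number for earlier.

-4

Actual critical path: S3→S5→S7→S8 = 8+9+7+3 = 27 ⇒ 27 hours.
S7 lies on that path, so at 3 hours the path becomes 23 hours.
That remains the longest chain; total 23 hours.
Change in finish: 23 − 27 = -4 hours.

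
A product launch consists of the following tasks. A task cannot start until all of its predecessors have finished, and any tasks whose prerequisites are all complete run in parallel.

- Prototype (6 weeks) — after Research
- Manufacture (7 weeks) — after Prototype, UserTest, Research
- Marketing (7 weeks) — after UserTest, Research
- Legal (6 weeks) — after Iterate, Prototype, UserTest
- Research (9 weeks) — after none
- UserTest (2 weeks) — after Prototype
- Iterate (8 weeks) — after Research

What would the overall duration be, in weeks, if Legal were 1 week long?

Baseline: Research→Prototype→UserTest→Manufacture = 9+6+2+7 = 24 → 24 weeks.
Legal has 1 week of float (longest path through it is 23).
The critical path is still Research→Prototype→UserTest→Manufacture; finish is now 24 weeks.

24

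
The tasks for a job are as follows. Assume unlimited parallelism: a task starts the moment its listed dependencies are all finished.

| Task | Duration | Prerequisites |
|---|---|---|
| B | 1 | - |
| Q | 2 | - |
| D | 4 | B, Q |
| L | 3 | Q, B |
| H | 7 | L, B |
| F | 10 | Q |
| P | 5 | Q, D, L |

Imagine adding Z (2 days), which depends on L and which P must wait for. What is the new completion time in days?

Originally the schedule takes 12 days.
With Z inserted, P now waits for max(Q, D, L, Z).
New critical path: Q→L→Z→P = 2+3+2+5 = 12 ⇒ 12 days.

12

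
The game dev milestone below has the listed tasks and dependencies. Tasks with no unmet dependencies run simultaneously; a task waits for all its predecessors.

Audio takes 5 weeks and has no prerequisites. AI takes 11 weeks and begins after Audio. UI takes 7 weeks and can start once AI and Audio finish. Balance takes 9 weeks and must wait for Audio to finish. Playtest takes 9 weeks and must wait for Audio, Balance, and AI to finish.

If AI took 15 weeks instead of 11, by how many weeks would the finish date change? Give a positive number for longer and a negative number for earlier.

As given, the longest chain is Audio→AI→Playtest = 5+11+9 = 25, so the finish is 25 weeks.
AI lies on that path, so at 15 weeks the path becomes 29 weeks.
The critical path is still Audio→AI→Playtest; finish is now 29 weeks.
Change in finish: 29 − 25 = +4 weeks.

4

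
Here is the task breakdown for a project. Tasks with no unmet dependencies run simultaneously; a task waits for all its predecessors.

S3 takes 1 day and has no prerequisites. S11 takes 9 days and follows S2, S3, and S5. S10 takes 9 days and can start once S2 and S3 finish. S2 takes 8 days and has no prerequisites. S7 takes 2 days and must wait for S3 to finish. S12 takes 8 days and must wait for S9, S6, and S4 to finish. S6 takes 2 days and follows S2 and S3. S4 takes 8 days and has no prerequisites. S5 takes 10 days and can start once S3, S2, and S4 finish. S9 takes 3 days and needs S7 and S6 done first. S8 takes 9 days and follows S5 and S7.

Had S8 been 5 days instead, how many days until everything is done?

Actual critical path: S2→S5→S8 = 8+10+9 = 27 ⇒ 27 days.
S8 is on the critical path; changing it to 5 makes that path 23 days.
Now S2→S5→S11 = 8+10+9 = 27 is longest, so the finish becomes 27 days.

27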